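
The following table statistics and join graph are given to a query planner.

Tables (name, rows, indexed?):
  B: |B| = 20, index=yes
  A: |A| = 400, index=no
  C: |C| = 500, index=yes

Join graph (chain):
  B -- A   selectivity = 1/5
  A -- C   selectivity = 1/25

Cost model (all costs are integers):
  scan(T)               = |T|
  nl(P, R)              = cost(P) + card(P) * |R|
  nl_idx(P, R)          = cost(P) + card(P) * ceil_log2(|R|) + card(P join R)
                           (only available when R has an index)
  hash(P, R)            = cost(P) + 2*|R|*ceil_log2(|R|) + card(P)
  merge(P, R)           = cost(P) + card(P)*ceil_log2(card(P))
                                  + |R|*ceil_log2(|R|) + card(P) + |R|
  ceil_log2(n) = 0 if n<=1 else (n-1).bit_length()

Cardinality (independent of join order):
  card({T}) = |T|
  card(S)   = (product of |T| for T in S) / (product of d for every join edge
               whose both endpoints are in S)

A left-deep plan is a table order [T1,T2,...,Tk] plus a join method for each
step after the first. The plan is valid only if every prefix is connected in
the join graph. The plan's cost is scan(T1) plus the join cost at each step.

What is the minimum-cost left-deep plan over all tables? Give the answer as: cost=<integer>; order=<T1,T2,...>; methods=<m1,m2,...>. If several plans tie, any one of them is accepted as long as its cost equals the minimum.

cost=11600; order=A,B,C; methods=hash,hash

Selinger DP (subsets sized 1..n):
  {B}: scan cost=20, card=20
  {A}: scan cost=400, card=400
  {C}: scan cost=500, card=500
  {AB}: card=1600; try (B,hash)→1000, (B,nl_idx)→4000, (A,merge)→4140, (B,merge)→4520, (A,hash)→7240, (A,nl)→8020 …(+1); best=1000 via (B,hash)
  {AC}: card=8000; try (A,hash)→8200, (C,merge)→9400, (A,merge)→9500, (C,hash)→9800, (C,nl_idx)→12000, (C,nl)→200400 …(+1); best=8200 via (A,hash)
  {ABC}: card=32000; try (C,hash)→11600, (B,hash)→16400, (C,merge)→25200, (C,nl_idx)→47400, (B,nl_idx)→80200, (B,merge)→120320 …(+2); best=11600 via (C,hash)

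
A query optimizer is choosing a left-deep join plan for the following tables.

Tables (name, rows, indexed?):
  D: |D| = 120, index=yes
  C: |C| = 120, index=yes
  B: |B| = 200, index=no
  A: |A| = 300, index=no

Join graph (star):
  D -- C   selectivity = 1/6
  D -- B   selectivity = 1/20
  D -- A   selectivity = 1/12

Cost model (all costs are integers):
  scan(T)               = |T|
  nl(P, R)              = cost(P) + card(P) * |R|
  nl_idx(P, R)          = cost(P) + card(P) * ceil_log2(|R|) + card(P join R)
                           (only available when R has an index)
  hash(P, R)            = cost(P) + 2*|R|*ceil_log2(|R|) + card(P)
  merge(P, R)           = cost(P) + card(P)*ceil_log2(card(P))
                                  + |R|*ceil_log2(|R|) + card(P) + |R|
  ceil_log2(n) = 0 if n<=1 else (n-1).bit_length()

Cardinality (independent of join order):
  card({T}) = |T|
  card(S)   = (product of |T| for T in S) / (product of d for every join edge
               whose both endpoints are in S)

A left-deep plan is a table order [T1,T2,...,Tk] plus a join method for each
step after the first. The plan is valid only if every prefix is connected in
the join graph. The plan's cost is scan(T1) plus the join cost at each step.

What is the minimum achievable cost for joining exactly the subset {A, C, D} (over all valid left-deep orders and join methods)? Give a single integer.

Selinger DP over subsets of {A,C,D}:
  {D}: scan cost=120, card=120
  {C}: scan cost=120, card=120
  {A}: scan cost=300, card=300
  {CD}: card=2400; try (D,hash)→1920, (C,hash)→1920, (D,merge)→2040, (C,merge)→2040, (D,nl_idx)→3360, (C,nl_idx)→3360 …(+2); best=1920 via (D,hash)
  {AD}: card=3000; try (D,hash)→2280, (A,merge)→4080, (D,merge)→4260, (D,nl_idx)→5400, (A,hash)→5640, (A,nl)→36120 …(+1); best=2280 via (D,hash)
  {ACD}: card=60000; try (C,hash)→6960, (A,hash)→9720, (A,merge)→36120, (C,merge)→42240, (C,nl_idx)→83280, (C,nl)→362280 …(+1); best=6960 via (C,hash)

6960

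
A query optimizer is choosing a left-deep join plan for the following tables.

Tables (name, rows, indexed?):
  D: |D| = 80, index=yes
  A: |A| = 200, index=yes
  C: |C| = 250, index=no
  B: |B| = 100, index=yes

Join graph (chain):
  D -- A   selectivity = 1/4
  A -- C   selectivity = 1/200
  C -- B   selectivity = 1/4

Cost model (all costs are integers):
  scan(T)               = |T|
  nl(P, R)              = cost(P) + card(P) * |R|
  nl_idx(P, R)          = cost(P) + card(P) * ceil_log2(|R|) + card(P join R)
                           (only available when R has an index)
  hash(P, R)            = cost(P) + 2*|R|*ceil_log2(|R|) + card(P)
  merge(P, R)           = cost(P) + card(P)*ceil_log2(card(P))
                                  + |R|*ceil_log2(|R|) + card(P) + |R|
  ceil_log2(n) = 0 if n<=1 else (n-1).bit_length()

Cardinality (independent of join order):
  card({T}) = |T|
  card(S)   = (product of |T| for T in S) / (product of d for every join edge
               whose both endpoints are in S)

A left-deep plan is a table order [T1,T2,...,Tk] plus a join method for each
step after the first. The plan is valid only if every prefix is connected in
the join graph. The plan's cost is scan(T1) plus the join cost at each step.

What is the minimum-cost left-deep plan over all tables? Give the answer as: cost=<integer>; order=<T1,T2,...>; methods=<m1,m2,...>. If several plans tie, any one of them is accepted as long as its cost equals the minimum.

cost=10270; order=C,A,D,B; methods=nl_idx,hash,hash

Selinger DP (subsets sized 1..n):
  {D}: scan cost=80, card=80
  {A}: scan cost=200, card=200
  {C}: scan cost=250, card=250
  {B}: scan cost=100, card=100
  {AD}: card=4000; try (D,hash)→1520, (A,merge)→2520, (D,merge)→2640, (A,hash)→3360, (A,nl_idx)→4720, (D,nl_idx)→5600 …(+2); best=1520 via (D,hash)
  {AC}: card=250; try (A,nl_idx)→2500, (A,hash)→3700, (C,merge)→4250, (A,merge)→4300, (C,hash)→4400, (C,nl)→50200 …(+1); best=2500 via (A,nl_idx)
  {BC}: card=6250; try (B,hash)→1900, (C,merge)→3150, (B,merge)→3300, (C,hash)→4200, (B,nl_idx)→8250, (C,nl)→25100 …(+1); best=1900 via (B,hash)
  {ACD}: card=5000; try (D,hash)→3870, (D,merge)→5390, (D,nl_idx)→9250, (C,hash)→9520, (D,nl)→22500, (C,merge)→55770 …(+1); best=3870 via (D,hash)
  {ABC}: card=6250; try (B,hash)→4150, (B,merge)→5550, (B,nl_idx)→10500, (A,hash)→11350, (B,nl)→27500, (A,nl_idx)→58150 …(+2); best=4150 via (B,hash)
  {ABCD}: card=125000; try (B,hash)→10270, (D,hash)→11520, (B,merge)→74670, (D,merge)→92290, (B,nl_idx)→163870, (D,nl_idx)→172900 …(+2); best=10270 via (B,hash)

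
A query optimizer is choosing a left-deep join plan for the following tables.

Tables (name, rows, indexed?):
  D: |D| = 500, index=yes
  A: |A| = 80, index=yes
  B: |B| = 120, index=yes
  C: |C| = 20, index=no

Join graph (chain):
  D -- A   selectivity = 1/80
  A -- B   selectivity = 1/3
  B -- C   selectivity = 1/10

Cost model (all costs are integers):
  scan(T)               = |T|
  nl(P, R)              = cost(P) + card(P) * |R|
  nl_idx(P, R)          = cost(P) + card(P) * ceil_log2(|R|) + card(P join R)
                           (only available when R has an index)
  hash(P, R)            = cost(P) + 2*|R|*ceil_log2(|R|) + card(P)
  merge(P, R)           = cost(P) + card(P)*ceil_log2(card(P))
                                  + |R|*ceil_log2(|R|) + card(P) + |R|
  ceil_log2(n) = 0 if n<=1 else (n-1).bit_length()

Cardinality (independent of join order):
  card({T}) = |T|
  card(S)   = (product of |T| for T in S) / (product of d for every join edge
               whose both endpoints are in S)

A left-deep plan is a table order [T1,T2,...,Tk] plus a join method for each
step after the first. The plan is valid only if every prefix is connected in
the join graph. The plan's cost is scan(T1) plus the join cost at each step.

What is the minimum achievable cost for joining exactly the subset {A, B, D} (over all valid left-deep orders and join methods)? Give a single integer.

3480

Selinger DP over subsets of {A,B,D}:
  {D}: scan cost=500, card=500
  {A}: scan cost=80, card=80
  {B}: scan cost=120, card=120
  {AD}: card=500; try (D,nl_idx)→1300, (A,hash)→2120, (A,nl_idx)→4500, (D,merge)→5720, (A,merge)→6140, (D,hash)→9160 …(+2); best=1300 via (D,nl_idx)
  {AB}: card=3200; try (A,hash)→1360, (B,merge)→1680, (A,merge)→1720, (B,hash)→1840, (B,nl_idx)→3840, (A,nl_idx)→4160 …(+2); best=1360 via (A,hash)
  {ABD}: card=20000; try (B,hash)→3480, (B,merge)→7260, (D,hash)→13560, (B,nl_idx)→24800, (D,merge)→47960, (D,nl_idx)→50160 …(+2); best=3480 via (B,hash)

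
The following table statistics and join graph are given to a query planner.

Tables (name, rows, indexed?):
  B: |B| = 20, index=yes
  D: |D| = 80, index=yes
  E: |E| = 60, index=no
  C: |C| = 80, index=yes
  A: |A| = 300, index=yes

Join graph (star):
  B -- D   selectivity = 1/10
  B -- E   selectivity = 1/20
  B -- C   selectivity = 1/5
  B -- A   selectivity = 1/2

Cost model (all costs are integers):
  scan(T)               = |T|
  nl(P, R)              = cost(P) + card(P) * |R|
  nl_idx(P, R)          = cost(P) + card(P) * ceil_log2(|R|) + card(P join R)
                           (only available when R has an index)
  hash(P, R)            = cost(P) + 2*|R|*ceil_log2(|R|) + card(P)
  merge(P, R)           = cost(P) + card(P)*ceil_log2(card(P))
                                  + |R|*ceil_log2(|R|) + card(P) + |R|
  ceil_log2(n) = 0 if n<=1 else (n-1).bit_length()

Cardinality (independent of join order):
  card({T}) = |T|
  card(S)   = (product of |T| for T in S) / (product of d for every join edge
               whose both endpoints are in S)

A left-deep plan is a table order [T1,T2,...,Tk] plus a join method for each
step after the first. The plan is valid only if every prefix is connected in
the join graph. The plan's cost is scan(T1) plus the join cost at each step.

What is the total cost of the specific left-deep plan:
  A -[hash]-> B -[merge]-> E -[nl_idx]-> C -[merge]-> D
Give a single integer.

step 1: scan A: cost=300, card=300
step 2: join B via hash
    card(P join B) = 300*20/(2) = 3000
    cost = 300 + 2*20*5 + 300 = 800
step 3: join E via merge
    card(P join E) = 3000*60/(20) = 9000
    cost = 800 + 3000*12 + 60*6 + 3000 + 60 = 40220
step 4: join C via nl_idx
    card(P join C) = 9000*80/(5) = 144000
    cost = 40220 + 9000*7 + 144000 = 247220
step 5: join D via merge
    card(P join D) = 144000*80/(10) = 1152000
    cost = 247220 + 144000*18 + 80*7 + 144000 + 80 = 2983860

2983860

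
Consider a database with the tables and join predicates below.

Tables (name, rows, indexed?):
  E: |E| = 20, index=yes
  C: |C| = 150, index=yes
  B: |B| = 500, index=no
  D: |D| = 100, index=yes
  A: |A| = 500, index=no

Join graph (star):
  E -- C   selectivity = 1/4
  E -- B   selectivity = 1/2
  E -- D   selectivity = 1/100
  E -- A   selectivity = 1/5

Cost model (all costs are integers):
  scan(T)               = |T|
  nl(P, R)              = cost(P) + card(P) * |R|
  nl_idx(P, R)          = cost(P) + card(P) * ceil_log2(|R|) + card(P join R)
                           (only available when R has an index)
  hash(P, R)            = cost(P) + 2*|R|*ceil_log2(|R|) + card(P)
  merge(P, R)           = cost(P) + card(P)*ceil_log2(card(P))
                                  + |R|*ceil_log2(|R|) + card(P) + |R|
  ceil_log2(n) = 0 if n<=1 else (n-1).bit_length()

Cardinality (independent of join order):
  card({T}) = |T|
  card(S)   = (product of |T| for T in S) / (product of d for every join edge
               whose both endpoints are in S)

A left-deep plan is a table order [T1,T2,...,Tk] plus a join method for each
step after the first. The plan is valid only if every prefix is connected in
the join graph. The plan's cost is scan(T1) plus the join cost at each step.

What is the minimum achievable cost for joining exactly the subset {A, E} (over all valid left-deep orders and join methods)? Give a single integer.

Selinger DP over subsets of {A,E}:
  {E}: scan cost=20, card=20
  {A}: scan cost=500, card=500
  {AE}: card=2000; try (E,hash)→1200, (E,nl_idx)→5000, (A,merge)→5140, (E,merge)→5620, (A,hash)→9040, (A,nl)→10020 …(+1); best=1200 via (E,hash)

1200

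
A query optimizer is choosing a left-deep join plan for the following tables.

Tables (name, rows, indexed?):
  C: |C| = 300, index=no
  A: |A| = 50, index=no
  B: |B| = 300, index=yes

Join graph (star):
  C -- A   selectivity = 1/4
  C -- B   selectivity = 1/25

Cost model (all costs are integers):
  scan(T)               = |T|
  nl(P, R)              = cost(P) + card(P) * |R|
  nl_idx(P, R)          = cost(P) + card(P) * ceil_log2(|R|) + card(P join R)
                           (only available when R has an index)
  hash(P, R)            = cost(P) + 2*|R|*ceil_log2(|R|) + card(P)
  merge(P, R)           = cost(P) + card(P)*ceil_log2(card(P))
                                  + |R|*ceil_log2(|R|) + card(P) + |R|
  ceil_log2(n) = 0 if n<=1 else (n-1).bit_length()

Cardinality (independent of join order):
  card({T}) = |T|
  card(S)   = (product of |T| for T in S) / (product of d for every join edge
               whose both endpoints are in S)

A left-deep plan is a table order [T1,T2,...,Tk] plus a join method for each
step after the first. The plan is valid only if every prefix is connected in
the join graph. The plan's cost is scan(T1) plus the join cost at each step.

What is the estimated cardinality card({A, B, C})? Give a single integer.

45000

Tables in S: A(50), B(300), C(300)
Edges inside S: C-A(d=4), C-B(d=25)
numerator = 50 * 300 * 300 = 4500000
denominator = 4 * 25 = 100
card(S) = 4500000 / 100 = 45000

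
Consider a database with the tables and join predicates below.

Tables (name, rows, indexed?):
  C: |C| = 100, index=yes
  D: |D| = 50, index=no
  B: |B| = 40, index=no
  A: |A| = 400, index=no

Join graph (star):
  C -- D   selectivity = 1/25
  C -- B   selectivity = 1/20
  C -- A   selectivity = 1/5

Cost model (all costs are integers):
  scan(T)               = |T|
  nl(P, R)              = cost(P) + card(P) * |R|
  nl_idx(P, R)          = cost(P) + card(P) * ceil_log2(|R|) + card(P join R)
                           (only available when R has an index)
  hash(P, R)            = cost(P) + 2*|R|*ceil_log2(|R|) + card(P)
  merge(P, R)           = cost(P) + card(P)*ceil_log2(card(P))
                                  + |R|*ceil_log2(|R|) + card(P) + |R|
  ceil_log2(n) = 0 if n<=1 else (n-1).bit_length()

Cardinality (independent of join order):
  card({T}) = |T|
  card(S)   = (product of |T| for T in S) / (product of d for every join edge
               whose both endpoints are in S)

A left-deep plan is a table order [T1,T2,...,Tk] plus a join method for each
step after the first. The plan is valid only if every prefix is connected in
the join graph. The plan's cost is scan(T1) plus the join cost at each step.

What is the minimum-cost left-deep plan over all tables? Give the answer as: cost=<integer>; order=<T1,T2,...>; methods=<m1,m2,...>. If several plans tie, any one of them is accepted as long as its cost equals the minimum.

cost=8880; order=D,C,B,A; methods=nl_idx,hash,hash

Selinger DP (subsets sized 1..n):
  {C}: scan cost=100, card=100
  {D}: scan cost=50, card=50
  {B}: scan cost=40, card=40
  {A}: scan cost=400, card=400
  {CD}: card=200; try (C,nl_idx)→600, (D,hash)→800, (C,merge)→1200, (D,merge)→1250, (C,hash)→1500, (C,nl)→5050 …(+1); best=600 via (C,nl_idx)
  {BC}: card=200; try (C,nl_idx)→520, (B,hash)→680, (C,merge)→1120, (B,merge)→1180, (C,hash)→1480, (C,nl)→4040 …(+1); best=520 via (C,nl_idx)
  {AC}: card=8000; try (C,hash)→2200, (A,merge)→4900, (C,merge)→5200, (A,hash)→7400, (C,nl_idx)→11200, (A,nl)→40100 …(+1); best=2200 via (C,hash)
  {BCD}: card=400; try (B,hash)→1280, (D,hash)→1320, (D,merge)→2670, (B,merge)→2680, (B,nl)→8600, (D,nl)→10520; best=1280 via (B,hash)
  {ACD}: card=16000; try (A,merge)→6400, (A,hash)→8000, (D,hash)→10800, (A,nl)→80600, (D,merge)→114550, (D,nl)→402200; best=6400 via (A,merge)
  {ABC}: card=16000; try (A,merge)→6320, (A,hash)→7920, (B,hash)→10680, (A,nl)→80520, (B,merge)→114480, (B,nl)→322200; best=6320 via (A,merge)
  {ABCD}: card=32000; try (A,hash)→8880, (A,merge)→9280, (B,hash)→22880, (D,hash)→22920, (A,nl)→161280, (D,merge)→246670 …(+3); best=8880 via (A,hash)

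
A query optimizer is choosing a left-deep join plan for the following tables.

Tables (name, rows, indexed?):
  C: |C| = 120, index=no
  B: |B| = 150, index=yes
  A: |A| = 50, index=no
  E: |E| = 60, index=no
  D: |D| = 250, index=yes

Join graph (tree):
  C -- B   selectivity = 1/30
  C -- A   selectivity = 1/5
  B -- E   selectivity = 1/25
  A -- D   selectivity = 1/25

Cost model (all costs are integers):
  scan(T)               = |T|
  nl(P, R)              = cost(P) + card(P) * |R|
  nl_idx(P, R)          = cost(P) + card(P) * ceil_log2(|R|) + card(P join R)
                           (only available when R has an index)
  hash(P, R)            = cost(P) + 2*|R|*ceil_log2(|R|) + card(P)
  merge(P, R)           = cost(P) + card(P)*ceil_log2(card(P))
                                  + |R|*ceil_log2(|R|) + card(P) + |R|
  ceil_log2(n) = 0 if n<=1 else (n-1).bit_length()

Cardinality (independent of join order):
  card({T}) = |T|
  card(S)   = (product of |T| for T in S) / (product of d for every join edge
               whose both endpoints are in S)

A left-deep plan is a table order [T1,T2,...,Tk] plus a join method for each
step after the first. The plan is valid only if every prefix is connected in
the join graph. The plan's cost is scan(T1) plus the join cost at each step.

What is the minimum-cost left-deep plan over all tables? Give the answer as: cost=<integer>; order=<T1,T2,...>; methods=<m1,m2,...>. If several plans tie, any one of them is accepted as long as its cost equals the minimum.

cost=23380; order=E,B,C,A,D; methods=nl_idx,hash,hash,hash

Selinger DP (subsets sized 1..n):
  {C}: scan cost=120, card=120
  {B}: scan cost=150, card=150
  {A}: scan cost=50, card=50
  {E}: scan cost=60, card=60
  {D}: scan cost=250, card=250
  {BC}: card=600; try (B,nl_idx)→1680, (C,hash)→1980, (B,merge)→2430, (C,merge)→2460, (B,hash)→2640, (B,nl)→18120 …(+1); best=1680 via (B,nl_idx)
  {AC}: card=1200; try (A,hash)→840, (C,merge)→1360, (A,merge)→1430, (C,hash)→1780, (C,nl)→6050, (A,nl)→6120; best=840 via (A,hash)
  {BE}: card=360; try (B,nl_idx)→900, (E,hash)→1020, (B,merge)→1830, (E,merge)→1920, (B,hash)→2520, (B,nl)→9060 …(+1); best=900 via (B,nl_idx)
  {AD}: card=500; try (D,nl_idx)→950, (A,hash)→1100, (D,merge)→2650, (A,merge)→2850, (D,hash)→4100, (D,nl)→12550 …(+1); best=950 via (D,nl_idx)
  {ABC}: card=6000; try (A,hash)→2880, (B,hash)→4440, (A,merge)→8630, (B,nl_idx)→16440, (B,merge)→16590, (A,nl)→31680 …(+1); best=2880 via (A,hash)
  {BCE}: card=1440; try (C,hash)→2940, (E,hash)→3000, (C,merge)→5460, (E,merge)→8700, (E,nl)→37680, (C,nl)→44100; best=2940 via (C,hash)
  {ACD}: card=12000; try (C,hash)→3130, (D,hash)→6040, (C,merge)→6910, (D,merge)→17490, (D,nl_idx)→22440, (C,nl)→60950 …(+1); best=3130 via (C,hash)
  {ABCE}: card=14400; try (A,hash)→4980, (E,hash)→9600, (A,merge)→20570, (A,nl)→74940, (E,merge)→87300, (E,nl)→362880; best=4980 via (A,hash)
  {ABCD}: card=60000; try (D,hash)→12880, (B,hash)→17530, (D,merge)→89130, (D,nl_idx)→110880, (B,nl_idx)→159130, (B,merge)→184480 …(+2); best=12880 via (D,hash)
  {ABCDE}: card=144000; try (D,hash)→23380, (E,hash)→73600, (D,merge)→223230, (D,nl_idx)→264180, (E,merge)→1033300, (D,nl)→3604980 …(+1); best=23380 via (D,hash)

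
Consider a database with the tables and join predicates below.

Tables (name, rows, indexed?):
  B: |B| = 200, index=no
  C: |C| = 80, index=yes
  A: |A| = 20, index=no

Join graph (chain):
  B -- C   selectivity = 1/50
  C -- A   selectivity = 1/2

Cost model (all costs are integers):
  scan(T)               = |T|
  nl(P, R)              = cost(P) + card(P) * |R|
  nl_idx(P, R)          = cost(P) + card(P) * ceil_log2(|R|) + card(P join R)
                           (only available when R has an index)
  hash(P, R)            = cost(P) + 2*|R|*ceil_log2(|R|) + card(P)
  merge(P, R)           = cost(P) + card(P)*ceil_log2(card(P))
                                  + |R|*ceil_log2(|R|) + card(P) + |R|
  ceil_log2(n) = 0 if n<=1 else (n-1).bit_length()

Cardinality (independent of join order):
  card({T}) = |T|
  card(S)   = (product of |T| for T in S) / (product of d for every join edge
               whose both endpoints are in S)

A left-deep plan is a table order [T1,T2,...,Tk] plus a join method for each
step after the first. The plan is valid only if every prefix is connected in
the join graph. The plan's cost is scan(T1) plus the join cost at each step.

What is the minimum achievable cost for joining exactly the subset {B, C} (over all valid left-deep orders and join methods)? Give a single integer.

1520

Selinger DP over subsets of {B,C}:
  {B}: scan cost=200, card=200
  {C}: scan cost=80, card=80
  {BC}: card=320; try (C,hash)→1520, (C,nl_idx)→1920, (B,merge)→2520, (C,merge)→2640, (B,hash)→3360, (B,nl)→16080 …(+1); best=1520 via (C,hash)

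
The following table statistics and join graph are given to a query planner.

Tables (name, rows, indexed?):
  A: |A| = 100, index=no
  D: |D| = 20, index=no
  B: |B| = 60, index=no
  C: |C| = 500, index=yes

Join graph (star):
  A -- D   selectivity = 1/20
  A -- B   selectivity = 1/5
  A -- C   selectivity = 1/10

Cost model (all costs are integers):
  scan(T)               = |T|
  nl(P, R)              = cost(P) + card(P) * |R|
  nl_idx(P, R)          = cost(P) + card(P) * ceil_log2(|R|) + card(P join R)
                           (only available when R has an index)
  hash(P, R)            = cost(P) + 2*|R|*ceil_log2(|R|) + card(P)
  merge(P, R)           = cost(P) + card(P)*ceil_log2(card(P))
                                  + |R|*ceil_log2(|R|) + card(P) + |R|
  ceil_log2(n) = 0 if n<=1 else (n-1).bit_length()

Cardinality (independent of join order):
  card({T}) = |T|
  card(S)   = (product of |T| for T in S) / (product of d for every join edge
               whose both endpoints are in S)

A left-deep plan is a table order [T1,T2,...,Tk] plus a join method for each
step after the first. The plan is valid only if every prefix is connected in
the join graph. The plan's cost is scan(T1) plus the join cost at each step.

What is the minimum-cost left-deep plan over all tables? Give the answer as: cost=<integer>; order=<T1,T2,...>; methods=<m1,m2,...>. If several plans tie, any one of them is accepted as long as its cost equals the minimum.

cost=11420; order=A,D,B,C; methods=hash,hash,hash

Selinger DP (subsets sized 1..n):
  {A}: scan cost=100, card=100
  {D}: scan cost=20, card=20
  {B}: scan cost=60, card=60
  {C}: scan cost=500, card=500
  {AD}: card=100; try (D,hash)→400, (A,merge)→940, (D,merge)→1020, (A,hash)→1440, (A,nl)→2020, (D,nl)→2100; best=400 via (D,hash)
  {AB}: card=1200; try (B,hash)→920, (A,merge)→1280, (B,merge)→1320, (A,hash)→1520, (A,nl)→6060, (B,nl)→6100; best=920 via (B,hash)
  {AC}: card=5000; try (A,hash)→2400, (C,merge)→5900, (C,nl_idx)→6000, (A,merge)→6300, (C,hash)→9200, (C,nl)→50100 …(+1); best=2400 via (A,hash)
  {ABD}: card=1200; try (B,hash)→1220, (B,merge)→1620, (D,hash)→2320, (B,nl)→6400, (D,merge)→15440, (D,nl)→24920; best=1220 via (B,hash)
  {ACD}: card=5000; try (C,merge)→6200, (C,nl_idx)→6300, (D,hash)→7600, (C,hash)→9500, (C,nl)→50400, (D,merge)→72520 …(+1); best=6200 via (C,merge)
  {ABC}: card=60000; try (B,hash)→8120, (C,hash)→11120, (C,merge)→20320, (C,nl_idx)→71720, (B,merge)→72820, (B,nl)→302400 …(+1); best=8120 via (B,hash)
  {ABCD}: card=60000; try (C,hash)→11420, (B,hash)→11920, (C,merge)→20620, (D,hash)→68320, (C,nl_idx)→72020, (B,merge)→76620 …(+4); best=11420 via (C,hash)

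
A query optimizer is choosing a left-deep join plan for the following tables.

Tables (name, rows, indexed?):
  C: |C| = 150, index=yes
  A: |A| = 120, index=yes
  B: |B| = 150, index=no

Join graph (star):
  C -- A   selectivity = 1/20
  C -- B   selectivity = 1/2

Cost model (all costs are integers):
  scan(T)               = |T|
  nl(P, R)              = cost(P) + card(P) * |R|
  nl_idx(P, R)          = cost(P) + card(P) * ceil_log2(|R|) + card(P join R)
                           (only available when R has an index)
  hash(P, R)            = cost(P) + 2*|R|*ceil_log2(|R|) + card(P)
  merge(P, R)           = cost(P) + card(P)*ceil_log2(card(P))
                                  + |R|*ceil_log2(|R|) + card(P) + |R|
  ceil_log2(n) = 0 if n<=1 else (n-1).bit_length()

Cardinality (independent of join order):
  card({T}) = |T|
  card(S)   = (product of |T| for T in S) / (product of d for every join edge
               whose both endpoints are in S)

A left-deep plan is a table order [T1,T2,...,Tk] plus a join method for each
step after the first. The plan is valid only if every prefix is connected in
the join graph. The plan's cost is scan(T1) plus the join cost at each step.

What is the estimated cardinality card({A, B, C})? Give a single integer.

67500

Tables in S: A(120), B(150), C(150)
Edges inside S: C-A(d=20), C-B(d=2)
numerator = 120 * 150 * 150 = 2700000
denominator = 20 * 2 = 40
card(S) = 2700000 / 40 = 67500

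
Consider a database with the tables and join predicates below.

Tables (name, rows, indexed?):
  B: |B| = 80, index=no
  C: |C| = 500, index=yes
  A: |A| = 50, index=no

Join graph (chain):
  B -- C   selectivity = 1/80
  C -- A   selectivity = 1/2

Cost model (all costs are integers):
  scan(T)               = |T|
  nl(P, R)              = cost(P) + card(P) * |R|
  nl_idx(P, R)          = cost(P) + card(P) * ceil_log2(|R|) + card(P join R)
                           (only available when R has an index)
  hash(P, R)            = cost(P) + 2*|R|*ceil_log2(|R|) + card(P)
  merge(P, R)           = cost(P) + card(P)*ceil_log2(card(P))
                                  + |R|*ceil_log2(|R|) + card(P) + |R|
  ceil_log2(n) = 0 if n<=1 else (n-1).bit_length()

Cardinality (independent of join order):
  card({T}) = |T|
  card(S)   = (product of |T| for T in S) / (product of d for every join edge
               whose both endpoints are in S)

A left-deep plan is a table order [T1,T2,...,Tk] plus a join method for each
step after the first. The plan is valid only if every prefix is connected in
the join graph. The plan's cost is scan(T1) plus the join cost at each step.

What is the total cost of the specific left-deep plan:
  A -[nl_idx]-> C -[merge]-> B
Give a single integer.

step 1: scan A: cost=50, card=50
step 2: join C via nl_idx
    card(P join C) = 50*500/(2) = 12500
    cost = 50 + 50*9 + 12500 = 13000
step 3: join B via merge
    card(P join B) = 12500*80/(80) = 12500
    cost = 13000 + 12500*14 + 80*7 + 12500 + 80 = 201140

201140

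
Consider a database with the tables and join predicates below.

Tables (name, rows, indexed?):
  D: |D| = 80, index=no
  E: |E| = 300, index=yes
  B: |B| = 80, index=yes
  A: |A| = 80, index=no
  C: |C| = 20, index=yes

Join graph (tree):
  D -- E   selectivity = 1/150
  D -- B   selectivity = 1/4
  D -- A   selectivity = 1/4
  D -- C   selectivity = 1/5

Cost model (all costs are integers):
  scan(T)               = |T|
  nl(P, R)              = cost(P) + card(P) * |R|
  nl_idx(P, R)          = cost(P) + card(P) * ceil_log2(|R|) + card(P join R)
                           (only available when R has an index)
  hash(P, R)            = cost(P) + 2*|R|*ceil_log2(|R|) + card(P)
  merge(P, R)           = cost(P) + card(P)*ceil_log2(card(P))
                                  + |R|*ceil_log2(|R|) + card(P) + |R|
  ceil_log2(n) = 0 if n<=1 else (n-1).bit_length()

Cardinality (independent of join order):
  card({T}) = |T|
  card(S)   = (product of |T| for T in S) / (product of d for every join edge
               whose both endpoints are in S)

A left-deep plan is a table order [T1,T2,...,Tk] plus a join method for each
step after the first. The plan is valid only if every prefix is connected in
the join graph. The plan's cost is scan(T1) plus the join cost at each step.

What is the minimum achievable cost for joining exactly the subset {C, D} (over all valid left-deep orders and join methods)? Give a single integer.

360

Selinger DP over subsets of {C,D}:
  {D}: scan cost=80, card=80
  {C}: scan cost=20, card=20
  {CD}: card=320; try (C,hash)→360, (D,merge)→780, (C,nl_idx)→800, (C,merge)→840, (D,hash)→1160, (D,nl)→1620 …(+1); best=360 via (C,hash)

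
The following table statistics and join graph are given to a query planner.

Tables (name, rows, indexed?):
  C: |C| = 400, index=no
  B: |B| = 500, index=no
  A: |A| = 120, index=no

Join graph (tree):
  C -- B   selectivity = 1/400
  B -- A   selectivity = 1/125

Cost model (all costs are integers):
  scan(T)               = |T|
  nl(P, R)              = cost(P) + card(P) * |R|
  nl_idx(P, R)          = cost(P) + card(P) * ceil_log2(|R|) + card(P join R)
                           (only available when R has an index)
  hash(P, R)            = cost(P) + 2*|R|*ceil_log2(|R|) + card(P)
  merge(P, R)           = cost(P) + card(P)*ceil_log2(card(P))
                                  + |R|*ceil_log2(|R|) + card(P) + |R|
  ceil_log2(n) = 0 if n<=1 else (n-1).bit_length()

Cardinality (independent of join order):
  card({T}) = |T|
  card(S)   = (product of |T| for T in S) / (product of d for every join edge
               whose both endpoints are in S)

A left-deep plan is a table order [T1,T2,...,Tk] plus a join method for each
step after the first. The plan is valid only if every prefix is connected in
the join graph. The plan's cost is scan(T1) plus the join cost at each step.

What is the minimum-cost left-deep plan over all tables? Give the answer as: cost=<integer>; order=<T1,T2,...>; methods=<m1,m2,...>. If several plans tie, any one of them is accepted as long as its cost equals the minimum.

Selinger DP (subsets sized 1..n):
  {C}: scan cost=400, card=400
  {B}: scan cost=500, card=500
  {A}: scan cost=120, card=120
  {BC}: card=500; try (C,hash)→8200, (B,merge)→9400, (C,merge)→9500, (B,hash)→9800, (B,nl)→200400, (C,nl)→200500; best=8200 via (C,hash)
  {AB}: card=480; try (A,hash)→2680, (B,merge)→6080, (A,merge)→6460, (B,hash)→9240, (B,nl)→60120, (A,nl)→60500; best=2680 via (A,hash)
  {ABC}: card=480; try (C,hash)→10360, (A,hash)→10380, (C,merge)→11480, (A,merge)→14160, (A,nl)→68200, (C,nl)→194680; best=10360 via (C,hash)

cost=10360; order=B,A,C; methods=hash,hash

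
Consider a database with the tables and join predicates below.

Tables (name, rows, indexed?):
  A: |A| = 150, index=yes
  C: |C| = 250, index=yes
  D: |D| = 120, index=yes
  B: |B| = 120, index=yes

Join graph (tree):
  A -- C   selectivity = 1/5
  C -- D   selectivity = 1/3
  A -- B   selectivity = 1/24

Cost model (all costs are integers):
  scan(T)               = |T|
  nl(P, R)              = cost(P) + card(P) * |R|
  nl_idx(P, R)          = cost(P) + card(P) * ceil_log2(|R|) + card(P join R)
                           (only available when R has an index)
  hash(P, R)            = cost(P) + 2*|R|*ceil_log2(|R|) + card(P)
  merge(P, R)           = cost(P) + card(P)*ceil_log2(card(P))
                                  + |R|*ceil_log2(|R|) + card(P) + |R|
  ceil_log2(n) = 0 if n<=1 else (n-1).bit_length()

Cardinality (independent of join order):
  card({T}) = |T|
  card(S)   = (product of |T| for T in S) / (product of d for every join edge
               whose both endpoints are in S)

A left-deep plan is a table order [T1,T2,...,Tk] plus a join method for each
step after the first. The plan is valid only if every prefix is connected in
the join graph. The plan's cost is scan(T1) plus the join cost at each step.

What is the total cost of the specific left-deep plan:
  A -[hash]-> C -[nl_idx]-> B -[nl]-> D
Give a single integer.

step 1: scan A: cost=150, card=150
step 2: join C via hash
    card(P join C) = 150*250/(5) = 7500
    cost = 150 + 2*250*8 + 150 = 4300
step 3: join B via nl_idx
    card(P join B) = 7500*120/(24) = 37500
    cost = 4300 + 7500*7 + 37500 = 94300
step 4: join D via nl
    card(P join D) = 37500*120/(3) = 1500000
    cost = 94300 + 37500*120 = 4594300

4594300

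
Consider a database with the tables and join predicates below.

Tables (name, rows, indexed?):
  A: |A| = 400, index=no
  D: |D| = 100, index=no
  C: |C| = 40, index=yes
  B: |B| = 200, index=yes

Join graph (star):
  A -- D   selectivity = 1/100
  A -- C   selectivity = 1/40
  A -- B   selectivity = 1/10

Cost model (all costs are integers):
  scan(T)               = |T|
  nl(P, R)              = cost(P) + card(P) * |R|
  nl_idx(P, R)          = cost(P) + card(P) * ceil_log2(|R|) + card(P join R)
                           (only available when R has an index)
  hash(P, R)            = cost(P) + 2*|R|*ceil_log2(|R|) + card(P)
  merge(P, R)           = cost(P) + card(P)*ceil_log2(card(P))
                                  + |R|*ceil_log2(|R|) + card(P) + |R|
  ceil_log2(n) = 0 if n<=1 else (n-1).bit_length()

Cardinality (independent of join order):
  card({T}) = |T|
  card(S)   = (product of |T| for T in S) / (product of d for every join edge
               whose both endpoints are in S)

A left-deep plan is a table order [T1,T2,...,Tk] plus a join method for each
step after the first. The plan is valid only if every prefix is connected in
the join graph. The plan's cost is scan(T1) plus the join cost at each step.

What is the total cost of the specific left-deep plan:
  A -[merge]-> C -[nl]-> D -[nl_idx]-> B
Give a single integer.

step 1: scan A: cost=400, card=400
step 2: join C via merge
    card(P join C) = 400*40/(40) = 400
    cost = 400 + 400*9 + 40*6 + 400 + 40 = 4680
step 3: join D via nl
    card(P join D) = 400*100/(100) = 400
    cost = 4680 + 400*100 = 44680
step 4: join B via nl_idx
    card(P join B) = 400*200/(10) = 8000
    cost = 44680 + 400*8 + 8000 = 55880

55880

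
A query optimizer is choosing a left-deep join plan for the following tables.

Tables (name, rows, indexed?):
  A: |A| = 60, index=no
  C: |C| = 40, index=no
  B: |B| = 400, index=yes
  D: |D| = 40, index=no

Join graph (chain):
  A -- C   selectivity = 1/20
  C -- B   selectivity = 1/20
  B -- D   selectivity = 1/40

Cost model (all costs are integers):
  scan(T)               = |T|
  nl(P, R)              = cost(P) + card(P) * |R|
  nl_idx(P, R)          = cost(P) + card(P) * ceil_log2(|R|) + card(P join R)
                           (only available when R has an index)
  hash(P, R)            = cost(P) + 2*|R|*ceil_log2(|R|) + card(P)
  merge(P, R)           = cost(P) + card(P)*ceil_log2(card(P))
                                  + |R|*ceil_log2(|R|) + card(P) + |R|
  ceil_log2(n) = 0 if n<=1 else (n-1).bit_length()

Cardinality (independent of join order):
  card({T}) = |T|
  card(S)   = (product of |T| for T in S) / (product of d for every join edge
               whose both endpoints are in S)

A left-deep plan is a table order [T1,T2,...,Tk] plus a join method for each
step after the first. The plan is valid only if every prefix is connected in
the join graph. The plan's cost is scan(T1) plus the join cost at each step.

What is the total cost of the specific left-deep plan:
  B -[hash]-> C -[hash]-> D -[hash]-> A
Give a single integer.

4080

step 1: scan B: cost=400, card=400
step 2: join C via hash
    card(P join C) = 400*40/(20) = 800
    cost = 400 + 2*40*6 + 400 = 1280
step 3: join D via hash
    card(P join D) = 800*40/(40) = 800
    cost = 1280 + 2*40*6 + 800 = 2560
step 4: join A via hash
    card(P join A) = 800*60/(20) = 2400
    cost = 2560 + 2*60*6 + 800 = 4080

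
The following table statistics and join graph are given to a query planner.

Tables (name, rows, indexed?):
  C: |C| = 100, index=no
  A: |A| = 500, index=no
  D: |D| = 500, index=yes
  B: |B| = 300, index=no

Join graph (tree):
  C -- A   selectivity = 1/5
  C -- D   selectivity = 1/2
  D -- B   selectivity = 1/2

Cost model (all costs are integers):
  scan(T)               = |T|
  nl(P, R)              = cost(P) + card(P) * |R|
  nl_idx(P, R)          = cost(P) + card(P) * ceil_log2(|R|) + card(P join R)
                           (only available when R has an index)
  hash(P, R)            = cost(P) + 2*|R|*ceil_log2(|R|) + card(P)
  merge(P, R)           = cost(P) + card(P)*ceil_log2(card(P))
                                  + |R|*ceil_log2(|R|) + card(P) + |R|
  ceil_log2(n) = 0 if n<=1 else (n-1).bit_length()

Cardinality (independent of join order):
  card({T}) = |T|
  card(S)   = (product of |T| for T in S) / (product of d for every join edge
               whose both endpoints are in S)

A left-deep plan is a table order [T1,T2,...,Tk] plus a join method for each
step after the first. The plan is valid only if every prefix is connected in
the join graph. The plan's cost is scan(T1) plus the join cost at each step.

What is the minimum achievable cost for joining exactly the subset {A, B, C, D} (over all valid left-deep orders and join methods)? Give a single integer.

2526800

Selinger DP over subsets of {A,B,C,D}:
  {C}: scan cost=100, card=100
  {A}: scan cost=500, card=500
  {D}: scan cost=500, card=500
  {B}: scan cost=300, card=300
  {AC}: card=10000; try (C,hash)→2400, (A,merge)→5900, (C,merge)→6300, (A,hash)→9200, (A,nl)→50100, (C,nl)→50500; best=2400 via (C,hash)
  {CD}: card=25000; try (C,hash)→2400, (D,merge)→5900, (C,merge)→6300, (D,hash)→9200, (D,nl_idx)→26000, (D,nl)→50100 …(+1); best=2400 via (C,hash)
  {BD}: card=75000; try (B,hash)→6400, (D,merge)→8300, (B,merge)→8500, (D,hash)→9600, (D,nl_idx)→78000, (D,nl)→150300 …(+1); best=6400 via (B,hash)
  {ACD}: card=2500000; try (D,hash)→21400, (A,hash)→36400, (D,merge)→157400, (A,merge)→407400, (D,nl_idx)→2592400, (D,nl)→5002400 …(+1); best=21400 via (D,hash)
  {BCD}: card=3750000; try (B,hash)→32800, (C,hash)→82800, (B,merge)→405400, (C,merge)→1357200, (B,nl)→7502400, (C,nl)→7506400; best=32800 via (B,hash)
  {ABCD}: card=375000000; try (B,hash)→2526800, (A,hash)→3791800, (B,merge)→57524400, (A,merge)→86287800, (B,nl)→750021400, (A,nl)→1875032800; best=2526800 via (B,hash)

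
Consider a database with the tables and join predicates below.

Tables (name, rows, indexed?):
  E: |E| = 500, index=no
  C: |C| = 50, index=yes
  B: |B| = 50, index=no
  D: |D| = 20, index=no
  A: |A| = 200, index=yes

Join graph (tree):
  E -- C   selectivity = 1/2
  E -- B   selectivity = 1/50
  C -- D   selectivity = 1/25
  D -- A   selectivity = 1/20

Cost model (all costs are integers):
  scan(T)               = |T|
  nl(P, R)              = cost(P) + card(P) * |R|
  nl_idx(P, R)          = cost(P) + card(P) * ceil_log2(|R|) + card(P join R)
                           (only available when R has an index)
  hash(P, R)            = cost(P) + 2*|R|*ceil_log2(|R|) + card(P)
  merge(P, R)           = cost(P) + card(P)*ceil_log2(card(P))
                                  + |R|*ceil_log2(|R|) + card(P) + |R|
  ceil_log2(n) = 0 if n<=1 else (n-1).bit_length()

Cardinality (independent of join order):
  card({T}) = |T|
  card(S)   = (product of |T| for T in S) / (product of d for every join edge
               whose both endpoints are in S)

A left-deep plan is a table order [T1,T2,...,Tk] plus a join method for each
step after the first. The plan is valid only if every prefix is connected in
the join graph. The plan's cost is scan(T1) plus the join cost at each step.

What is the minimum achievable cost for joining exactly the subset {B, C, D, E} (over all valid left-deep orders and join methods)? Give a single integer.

15400

Selinger DP over subsets of {B,C,D,E}:
  {E}: scan cost=500, card=500
  {C}: scan cost=50, card=50
  {B}: scan cost=50, card=50
  {D}: scan cost=20, card=20
  {CE}: card=12500; try (C,hash)→1600, (E,merge)→5400, (C,merge)→5850, (E,hash)→9100, (C,nl_idx)→16000, (E,nl)→25050 …(+1); best=1600 via (C,hash)
  {BE}: card=500; try (B,hash)→1600, (E,merge)→5400, (B,merge)→5850, (E,hash)→9100, (E,nl)→25050, (B,nl)→25500; best=1600 via (B,hash)
  {CD}: card=40; try (C,nl_idx)→180, (D,hash)→300, (C,merge)→490, (D,merge)→520, (C,hash)→640, (C,nl)→1020 …(+1); best=180 via (C,nl_idx)
  {BCE}: card=12500; try (C,hash)→2700, (C,merge)→6950, (B,hash)→14700, (C,nl_idx)→17100, (C,nl)→26600, (B,merge)→189450 …(+1); best=2700 via (C,hash)
  {CDE}: card=10000; try (E,merge)→5460, (E,hash)→9220, (D,hash)→14300, (E,nl)→20180, (D,merge)→189220, (D,nl)→251600; best=5460 via (E,merge)
  {BCDE}: card=10000; try (D,hash)→15400, (B,hash)→16060, (B,merge)→155810, (D,merge)→190320, (D,nl)→252700, (B,nl)→505460; best=15400 via (D,hash)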